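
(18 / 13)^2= 324 / 169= 1.92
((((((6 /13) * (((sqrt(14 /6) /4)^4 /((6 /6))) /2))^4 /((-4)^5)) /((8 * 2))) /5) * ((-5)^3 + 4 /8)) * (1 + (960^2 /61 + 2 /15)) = 0.00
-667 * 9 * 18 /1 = -108054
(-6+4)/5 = -2/5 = -0.40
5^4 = 625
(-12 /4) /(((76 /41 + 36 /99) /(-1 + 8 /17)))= 12177 /17000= 0.72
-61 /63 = -0.97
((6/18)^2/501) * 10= 10/4509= 0.00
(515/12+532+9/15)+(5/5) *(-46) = 31771/60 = 529.52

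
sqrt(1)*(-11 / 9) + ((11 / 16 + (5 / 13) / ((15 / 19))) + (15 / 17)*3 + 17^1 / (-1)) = -458281 / 31824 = -14.40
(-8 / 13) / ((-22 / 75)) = 300 / 143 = 2.10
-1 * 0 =0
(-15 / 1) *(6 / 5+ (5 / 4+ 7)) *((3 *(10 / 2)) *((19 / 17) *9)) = -1454355 / 68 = -21387.57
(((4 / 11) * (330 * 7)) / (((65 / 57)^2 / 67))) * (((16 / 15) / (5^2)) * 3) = 585131904 / 105625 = 5539.71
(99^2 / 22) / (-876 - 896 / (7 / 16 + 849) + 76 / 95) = -20182635 / 39697264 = -0.51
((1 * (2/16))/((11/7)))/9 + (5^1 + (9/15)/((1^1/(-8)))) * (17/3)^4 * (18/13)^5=1049.52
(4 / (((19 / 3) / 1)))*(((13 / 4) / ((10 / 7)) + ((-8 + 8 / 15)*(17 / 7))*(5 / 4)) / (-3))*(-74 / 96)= -90539 / 27360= -3.31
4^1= 4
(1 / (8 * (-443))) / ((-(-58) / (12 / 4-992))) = 989 / 205552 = 0.00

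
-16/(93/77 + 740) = -1232/57073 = -0.02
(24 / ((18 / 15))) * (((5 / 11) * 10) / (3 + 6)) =1000 / 99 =10.10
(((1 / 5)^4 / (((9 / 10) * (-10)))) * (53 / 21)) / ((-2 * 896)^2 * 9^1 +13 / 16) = -848 / 54623602175625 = -0.00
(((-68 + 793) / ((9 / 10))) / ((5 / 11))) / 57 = 15950 / 513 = 31.09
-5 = -5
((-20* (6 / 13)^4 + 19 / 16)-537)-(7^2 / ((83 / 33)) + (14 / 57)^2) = -68548950687767 / 123231346992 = -556.26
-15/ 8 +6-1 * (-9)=13.12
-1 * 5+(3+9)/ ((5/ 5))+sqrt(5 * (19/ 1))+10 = sqrt(95)+17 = 26.75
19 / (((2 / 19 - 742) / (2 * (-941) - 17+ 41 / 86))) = 58941553 / 1212256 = 48.62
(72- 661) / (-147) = 589 / 147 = 4.01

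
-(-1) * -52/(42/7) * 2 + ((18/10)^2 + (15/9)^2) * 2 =-1192/225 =-5.30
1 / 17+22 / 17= 23 / 17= 1.35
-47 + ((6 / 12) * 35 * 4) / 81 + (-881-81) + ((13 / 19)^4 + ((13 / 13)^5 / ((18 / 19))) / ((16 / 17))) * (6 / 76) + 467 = -6944713147775 / 12836097216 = -541.03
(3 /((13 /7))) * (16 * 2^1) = 672 /13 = 51.69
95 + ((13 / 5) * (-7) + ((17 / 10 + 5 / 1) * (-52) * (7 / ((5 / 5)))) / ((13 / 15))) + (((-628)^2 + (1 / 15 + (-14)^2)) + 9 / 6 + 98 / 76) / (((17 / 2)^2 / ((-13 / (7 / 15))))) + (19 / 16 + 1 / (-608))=-952461136589 / 6149920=-154873.74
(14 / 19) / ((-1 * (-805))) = 2 / 2185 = 0.00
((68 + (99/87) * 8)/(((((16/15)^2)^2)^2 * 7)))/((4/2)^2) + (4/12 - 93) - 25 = -303475093885939/2615635083264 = -116.02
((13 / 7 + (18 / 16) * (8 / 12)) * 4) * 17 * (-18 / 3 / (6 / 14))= -2482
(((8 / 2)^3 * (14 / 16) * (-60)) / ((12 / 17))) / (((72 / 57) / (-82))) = 927010 / 3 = 309003.33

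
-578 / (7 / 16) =-9248 / 7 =-1321.14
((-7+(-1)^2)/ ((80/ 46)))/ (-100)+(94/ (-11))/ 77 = -129557/ 1694000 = -0.08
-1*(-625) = 625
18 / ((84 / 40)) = 60 / 7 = 8.57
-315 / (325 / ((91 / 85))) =-441 / 425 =-1.04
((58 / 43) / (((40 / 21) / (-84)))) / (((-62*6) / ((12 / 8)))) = 0.24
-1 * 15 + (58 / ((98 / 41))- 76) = -3270 / 49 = -66.73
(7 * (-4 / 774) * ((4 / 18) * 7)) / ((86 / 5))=-490 / 149769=-0.00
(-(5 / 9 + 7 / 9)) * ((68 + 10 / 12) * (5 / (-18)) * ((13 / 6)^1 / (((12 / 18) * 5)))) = 5369 / 324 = 16.57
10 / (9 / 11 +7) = 55 / 43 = 1.28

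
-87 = -87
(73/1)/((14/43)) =3139/14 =224.21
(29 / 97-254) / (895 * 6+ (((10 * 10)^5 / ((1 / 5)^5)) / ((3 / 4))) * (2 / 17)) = -1255059 / 24250000026565390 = -0.00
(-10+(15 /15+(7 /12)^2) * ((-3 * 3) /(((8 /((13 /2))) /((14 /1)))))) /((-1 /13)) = 1913.74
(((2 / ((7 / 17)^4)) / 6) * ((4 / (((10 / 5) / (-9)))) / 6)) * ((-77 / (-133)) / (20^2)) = -918731 / 18247600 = -0.05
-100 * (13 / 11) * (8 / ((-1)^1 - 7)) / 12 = 325 / 33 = 9.85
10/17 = 0.59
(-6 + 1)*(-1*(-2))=-10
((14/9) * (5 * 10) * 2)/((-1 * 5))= -31.11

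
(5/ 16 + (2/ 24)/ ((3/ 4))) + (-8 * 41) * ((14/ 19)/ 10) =-324829/ 13680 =-23.74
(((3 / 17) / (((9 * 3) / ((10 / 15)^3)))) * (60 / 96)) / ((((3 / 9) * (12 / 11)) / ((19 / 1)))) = 1045 / 16524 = 0.06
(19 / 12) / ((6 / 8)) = 19 / 9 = 2.11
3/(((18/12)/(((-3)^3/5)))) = -54/5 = -10.80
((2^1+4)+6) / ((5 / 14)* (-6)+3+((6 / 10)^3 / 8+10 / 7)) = 84000 / 16189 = 5.19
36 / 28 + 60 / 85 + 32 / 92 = 6403 / 2737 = 2.34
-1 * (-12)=12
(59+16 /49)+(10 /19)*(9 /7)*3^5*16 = 2504673 /931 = 2690.30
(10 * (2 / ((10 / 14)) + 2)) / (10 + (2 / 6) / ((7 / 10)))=252 / 55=4.58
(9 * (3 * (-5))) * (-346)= 46710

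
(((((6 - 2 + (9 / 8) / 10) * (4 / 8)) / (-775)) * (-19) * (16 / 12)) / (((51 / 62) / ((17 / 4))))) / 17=6251 / 306000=0.02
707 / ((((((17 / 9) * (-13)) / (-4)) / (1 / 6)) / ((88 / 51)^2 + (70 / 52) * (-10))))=-501267242 / 2490891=-201.24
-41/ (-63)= 41/ 63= 0.65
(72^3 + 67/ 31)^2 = 133882371270025/ 961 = 139315682903.25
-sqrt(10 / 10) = -1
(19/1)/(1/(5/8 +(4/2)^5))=619.88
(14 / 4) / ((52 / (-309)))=-2163 / 104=-20.80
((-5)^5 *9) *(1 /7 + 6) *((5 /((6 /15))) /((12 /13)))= -131015625 /56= -2339564.73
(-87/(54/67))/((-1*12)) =9.00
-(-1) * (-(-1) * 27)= 27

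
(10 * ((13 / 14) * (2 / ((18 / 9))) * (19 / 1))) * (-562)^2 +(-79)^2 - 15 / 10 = 780222033 / 14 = 55730145.21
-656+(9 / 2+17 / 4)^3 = 891 / 64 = 13.92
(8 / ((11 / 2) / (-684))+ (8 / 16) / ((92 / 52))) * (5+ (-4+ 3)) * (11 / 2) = -503281 / 23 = -21881.78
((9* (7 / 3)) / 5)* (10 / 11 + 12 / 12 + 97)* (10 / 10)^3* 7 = 159936 / 55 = 2907.93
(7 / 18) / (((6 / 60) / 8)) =280 / 9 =31.11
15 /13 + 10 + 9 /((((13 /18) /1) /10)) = 1765 /13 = 135.77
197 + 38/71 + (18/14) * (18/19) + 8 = 1952371/9443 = 206.75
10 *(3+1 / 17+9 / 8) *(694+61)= 2147975 / 68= 31587.87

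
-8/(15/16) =-128/15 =-8.53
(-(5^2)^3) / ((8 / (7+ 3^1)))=-78125 / 4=-19531.25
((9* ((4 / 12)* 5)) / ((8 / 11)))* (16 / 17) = 330 / 17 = 19.41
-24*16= -384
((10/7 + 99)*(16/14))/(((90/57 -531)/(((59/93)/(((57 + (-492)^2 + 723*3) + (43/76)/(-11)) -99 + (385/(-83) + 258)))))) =-437456923552/777495956505192729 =-0.00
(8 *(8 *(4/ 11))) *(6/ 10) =768/ 55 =13.96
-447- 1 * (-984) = 537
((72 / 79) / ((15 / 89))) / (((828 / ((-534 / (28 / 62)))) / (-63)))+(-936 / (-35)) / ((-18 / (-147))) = 6404082 / 9085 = 704.91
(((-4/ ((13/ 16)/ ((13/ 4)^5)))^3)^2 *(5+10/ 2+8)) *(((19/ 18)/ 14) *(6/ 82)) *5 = 154698219556695596139904677885/ 9630121984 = 16063993770143254307.91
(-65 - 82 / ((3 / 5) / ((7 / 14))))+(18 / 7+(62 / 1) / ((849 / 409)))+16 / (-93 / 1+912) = -23380340 / 231777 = -100.87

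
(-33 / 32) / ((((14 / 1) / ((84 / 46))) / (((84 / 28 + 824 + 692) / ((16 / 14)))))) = -1052667 / 5888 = -178.78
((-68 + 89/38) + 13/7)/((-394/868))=526101/3743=140.56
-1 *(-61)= 61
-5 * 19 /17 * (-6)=570 /17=33.53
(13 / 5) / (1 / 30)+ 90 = 168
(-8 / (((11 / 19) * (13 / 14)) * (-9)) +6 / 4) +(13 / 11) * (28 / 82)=375385 / 105534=3.56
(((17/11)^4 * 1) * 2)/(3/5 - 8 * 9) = -0.16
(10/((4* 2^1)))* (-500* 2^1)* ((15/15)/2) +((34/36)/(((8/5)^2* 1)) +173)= -520279/1152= -451.63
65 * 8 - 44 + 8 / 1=484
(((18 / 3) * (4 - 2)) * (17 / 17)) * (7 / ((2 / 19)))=798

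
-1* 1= -1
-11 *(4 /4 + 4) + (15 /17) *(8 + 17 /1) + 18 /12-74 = -3585 /34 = -105.44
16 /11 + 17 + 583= 601.45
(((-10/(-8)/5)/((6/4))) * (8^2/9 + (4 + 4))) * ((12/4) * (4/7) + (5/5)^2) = 1292/189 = 6.84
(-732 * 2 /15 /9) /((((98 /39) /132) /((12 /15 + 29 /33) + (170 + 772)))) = -1975610416 /3675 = -537581.07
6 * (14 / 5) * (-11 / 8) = -23.10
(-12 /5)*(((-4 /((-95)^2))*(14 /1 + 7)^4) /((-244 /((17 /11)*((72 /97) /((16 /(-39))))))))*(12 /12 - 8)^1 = -48739661334 /2937050875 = -16.59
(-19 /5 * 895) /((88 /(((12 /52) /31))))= -10203 /35464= -0.29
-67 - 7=-74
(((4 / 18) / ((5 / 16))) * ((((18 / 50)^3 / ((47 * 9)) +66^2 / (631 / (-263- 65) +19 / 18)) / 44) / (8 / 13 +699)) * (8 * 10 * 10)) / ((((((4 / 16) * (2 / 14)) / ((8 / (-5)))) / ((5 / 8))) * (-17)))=-8888495420593152 / 58203367234375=-152.71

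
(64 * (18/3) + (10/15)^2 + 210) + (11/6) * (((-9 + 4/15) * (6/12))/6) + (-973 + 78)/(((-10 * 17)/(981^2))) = 93032703763/18360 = 5067140.73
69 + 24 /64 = 69.38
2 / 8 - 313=-1251 / 4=-312.75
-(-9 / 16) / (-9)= -1 / 16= -0.06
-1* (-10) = 10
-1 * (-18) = 18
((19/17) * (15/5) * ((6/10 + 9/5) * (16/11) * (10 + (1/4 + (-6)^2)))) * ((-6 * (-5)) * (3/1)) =9110880/187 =48721.28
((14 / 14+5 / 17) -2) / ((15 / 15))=-12 / 17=-0.71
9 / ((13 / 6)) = 54 / 13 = 4.15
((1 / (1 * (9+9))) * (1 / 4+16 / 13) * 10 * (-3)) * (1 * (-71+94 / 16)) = 200585 / 1248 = 160.73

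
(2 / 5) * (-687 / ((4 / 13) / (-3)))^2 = 717864849 / 40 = 17946621.22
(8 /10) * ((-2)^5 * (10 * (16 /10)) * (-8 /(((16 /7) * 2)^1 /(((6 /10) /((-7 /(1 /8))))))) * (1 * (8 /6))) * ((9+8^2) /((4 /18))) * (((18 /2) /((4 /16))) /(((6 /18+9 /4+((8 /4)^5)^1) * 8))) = -4541184 /10375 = -437.70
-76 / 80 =-19 / 20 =-0.95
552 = 552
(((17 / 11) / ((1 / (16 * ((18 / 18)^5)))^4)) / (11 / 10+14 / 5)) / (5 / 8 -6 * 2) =-89128960 / 39039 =-2283.07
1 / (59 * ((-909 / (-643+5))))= 638 / 53631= 0.01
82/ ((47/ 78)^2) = 498888/ 2209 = 225.84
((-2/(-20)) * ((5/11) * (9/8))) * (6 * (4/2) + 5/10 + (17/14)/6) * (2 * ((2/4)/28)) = 291/12544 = 0.02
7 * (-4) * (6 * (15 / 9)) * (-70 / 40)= 490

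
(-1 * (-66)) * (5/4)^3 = 4125/32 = 128.91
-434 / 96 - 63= -3241 / 48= -67.52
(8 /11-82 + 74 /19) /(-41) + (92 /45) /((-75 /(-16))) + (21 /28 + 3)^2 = 7582189463 /462726000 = 16.39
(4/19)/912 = 1/4332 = 0.00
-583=-583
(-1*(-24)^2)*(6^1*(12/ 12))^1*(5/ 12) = -1440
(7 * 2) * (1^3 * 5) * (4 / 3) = 280 / 3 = 93.33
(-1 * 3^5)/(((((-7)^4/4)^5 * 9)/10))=-276480/79792266297612001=-0.00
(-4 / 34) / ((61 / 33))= -66 / 1037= -0.06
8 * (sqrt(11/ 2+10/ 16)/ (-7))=-2 * sqrt(2)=-2.83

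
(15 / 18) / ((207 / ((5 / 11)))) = 25 / 13662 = 0.00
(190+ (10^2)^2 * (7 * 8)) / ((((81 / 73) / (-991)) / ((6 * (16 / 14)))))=-216137734240 / 63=-3430757686.35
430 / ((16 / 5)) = 1075 / 8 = 134.38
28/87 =0.32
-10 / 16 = -5 / 8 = -0.62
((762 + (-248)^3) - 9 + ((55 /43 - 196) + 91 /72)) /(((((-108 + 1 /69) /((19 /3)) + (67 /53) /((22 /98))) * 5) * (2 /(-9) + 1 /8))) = -12030676645611877 /4378439310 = -2747708.90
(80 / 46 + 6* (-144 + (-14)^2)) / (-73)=-7216 / 1679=-4.30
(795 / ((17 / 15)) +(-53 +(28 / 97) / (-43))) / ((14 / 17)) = 22990314 / 29197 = 787.42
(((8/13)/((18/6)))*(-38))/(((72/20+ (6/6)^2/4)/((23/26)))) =-69920/39039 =-1.79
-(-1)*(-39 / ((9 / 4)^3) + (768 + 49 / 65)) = 12088387 / 15795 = 765.33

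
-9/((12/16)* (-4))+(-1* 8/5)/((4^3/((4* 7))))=23/10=2.30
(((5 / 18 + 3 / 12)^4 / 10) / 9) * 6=130321 / 25194240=0.01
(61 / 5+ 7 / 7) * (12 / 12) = 13.20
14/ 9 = 1.56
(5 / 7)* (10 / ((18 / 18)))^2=500 / 7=71.43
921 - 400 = 521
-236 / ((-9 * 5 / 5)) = 236 / 9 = 26.22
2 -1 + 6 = 7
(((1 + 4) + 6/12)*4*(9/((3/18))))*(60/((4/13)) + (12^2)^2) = 24866028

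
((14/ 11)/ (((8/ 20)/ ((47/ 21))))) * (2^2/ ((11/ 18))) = 5640/ 121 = 46.61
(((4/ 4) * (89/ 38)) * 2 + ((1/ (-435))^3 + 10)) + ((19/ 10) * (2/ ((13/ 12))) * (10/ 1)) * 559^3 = 6127127462.68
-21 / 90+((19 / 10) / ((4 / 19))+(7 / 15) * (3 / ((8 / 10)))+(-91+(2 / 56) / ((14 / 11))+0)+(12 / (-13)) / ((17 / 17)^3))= -621865 / 7644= -81.35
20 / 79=0.25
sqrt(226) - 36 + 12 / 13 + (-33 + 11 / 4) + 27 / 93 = -104839 / 1612 + sqrt(226) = -50.00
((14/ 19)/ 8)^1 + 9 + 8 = 17.09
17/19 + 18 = 359/19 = 18.89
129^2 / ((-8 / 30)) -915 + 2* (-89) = -253987 / 4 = -63496.75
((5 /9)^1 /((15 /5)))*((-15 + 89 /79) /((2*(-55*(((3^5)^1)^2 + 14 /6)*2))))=137 /692760717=0.00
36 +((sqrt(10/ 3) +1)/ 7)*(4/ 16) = sqrt(30)/ 84 +1009/ 28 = 36.10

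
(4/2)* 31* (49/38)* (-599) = -909881/19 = -47888.47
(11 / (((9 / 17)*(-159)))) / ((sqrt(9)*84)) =-187 / 360612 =-0.00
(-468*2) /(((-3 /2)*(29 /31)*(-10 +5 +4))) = -19344 /29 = -667.03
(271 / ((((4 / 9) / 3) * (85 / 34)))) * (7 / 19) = 51219 / 190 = 269.57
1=1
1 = 1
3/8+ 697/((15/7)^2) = 273899/1800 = 152.17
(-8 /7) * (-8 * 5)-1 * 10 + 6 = 292 /7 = 41.71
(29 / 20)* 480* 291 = 202536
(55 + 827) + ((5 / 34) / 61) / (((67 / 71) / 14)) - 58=824.04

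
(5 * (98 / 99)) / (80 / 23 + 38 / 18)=0.89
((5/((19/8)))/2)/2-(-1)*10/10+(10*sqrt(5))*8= 29/19+80*sqrt(5)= 180.41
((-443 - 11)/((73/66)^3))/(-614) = 65261592/119428219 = 0.55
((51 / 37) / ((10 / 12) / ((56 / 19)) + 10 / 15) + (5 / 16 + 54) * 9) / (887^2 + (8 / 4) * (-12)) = 92585439 / 148575219760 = 0.00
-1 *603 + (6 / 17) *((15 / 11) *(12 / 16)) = -225387 / 374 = -602.64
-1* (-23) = 23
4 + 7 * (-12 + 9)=-17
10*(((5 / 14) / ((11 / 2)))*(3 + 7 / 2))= 325 / 77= 4.22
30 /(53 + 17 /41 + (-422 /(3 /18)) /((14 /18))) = -1435 /153163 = -0.01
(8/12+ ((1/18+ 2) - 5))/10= -41/180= -0.23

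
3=3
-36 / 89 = -0.40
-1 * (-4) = 4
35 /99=0.35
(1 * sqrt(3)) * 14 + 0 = 14 * sqrt(3) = 24.25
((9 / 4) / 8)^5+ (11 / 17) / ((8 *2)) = 24072505 / 570425344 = 0.04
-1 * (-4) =4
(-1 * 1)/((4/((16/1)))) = -4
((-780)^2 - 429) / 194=607971 / 194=3133.87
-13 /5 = -2.60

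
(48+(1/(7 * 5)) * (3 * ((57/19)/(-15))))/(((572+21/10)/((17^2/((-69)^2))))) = 539274/106294615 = 0.01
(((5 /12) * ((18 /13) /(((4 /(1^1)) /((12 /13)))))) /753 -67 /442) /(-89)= 109183 /64179947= 0.00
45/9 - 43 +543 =505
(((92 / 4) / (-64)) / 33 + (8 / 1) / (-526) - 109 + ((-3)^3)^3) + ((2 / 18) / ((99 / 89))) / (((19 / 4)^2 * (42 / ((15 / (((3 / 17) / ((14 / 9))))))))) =-2893172588682401 / 146178800064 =-19792.01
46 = 46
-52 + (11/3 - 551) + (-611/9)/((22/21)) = -664.14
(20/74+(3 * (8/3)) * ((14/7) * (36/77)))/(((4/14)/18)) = 198738/407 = 488.30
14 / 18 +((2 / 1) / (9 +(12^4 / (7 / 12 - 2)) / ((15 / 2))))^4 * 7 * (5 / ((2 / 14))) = 0.78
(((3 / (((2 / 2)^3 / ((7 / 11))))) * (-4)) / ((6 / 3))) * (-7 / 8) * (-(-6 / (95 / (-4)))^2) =-21168 / 99275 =-0.21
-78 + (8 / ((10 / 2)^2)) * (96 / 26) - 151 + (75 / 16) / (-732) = -289064189 / 1268800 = -227.82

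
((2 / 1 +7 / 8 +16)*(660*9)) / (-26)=-224235 / 52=-4312.21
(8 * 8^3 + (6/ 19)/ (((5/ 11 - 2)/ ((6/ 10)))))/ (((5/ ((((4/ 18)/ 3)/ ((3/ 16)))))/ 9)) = 211674944/ 72675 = 2912.62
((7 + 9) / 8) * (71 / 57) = 2.49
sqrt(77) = 8.77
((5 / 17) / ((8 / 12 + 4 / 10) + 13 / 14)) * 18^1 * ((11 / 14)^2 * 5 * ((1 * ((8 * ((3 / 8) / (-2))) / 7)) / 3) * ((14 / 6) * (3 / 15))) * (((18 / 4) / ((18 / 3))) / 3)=-27225 / 398888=-0.07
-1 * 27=-27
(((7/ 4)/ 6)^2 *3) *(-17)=-833/ 192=-4.34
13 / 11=1.18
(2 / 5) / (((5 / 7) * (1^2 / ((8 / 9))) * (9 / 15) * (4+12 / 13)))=91 / 540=0.17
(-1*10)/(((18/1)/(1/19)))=-0.03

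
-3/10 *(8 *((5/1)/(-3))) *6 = 24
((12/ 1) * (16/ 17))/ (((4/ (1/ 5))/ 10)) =96/ 17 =5.65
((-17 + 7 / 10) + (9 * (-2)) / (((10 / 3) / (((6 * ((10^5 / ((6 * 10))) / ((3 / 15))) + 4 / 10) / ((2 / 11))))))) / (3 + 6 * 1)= -74251409 / 450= -165003.13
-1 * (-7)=7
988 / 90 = 494 / 45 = 10.98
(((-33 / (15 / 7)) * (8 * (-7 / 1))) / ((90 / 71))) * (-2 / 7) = -43736 / 225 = -194.38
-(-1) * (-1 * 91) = -91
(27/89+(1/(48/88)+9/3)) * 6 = 2743/89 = 30.82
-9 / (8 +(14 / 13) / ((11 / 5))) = -1287 / 1214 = -1.06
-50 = -50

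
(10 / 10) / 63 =1 / 63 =0.02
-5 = -5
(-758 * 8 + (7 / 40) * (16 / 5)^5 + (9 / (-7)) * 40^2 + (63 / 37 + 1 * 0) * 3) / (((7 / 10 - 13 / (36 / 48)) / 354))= 69257150307036 / 403878125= 171480.32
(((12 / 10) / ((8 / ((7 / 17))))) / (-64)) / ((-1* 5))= 21 / 108800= 0.00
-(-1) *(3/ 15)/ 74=1/ 370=0.00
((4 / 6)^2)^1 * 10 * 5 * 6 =400 / 3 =133.33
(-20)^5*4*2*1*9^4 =-167961600000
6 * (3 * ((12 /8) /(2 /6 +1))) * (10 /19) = 405 /38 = 10.66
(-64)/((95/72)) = -48.51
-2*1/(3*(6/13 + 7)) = -26/291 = -0.09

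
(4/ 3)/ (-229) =-4/ 687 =-0.01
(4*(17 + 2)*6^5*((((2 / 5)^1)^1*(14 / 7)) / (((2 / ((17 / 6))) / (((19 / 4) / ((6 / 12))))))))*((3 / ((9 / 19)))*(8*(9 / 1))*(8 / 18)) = 6447679488 / 5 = 1289535897.60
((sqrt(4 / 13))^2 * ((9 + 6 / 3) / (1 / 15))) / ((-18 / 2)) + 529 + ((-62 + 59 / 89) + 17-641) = -562226 / 3471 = -161.98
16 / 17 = 0.94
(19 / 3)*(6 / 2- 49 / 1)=-291.33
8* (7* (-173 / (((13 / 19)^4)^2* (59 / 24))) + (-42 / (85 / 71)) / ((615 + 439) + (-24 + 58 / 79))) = -6832951263146324787324 / 83278238891295955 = -82049.66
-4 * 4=-16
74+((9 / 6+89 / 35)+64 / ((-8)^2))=79.04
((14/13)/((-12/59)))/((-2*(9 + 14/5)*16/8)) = 35/312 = 0.11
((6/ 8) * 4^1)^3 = 27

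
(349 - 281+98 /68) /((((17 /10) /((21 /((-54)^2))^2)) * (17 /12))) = 192815 /128936772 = 0.00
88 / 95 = 0.93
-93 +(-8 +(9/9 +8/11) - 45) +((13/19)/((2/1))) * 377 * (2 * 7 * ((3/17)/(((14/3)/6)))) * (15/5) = 3854190/3553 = 1084.77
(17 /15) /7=17 /105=0.16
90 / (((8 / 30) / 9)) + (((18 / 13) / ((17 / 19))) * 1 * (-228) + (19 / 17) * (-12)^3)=332991 / 442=753.37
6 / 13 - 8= -98 / 13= -7.54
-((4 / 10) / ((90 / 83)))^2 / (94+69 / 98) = -675122 / 469850625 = -0.00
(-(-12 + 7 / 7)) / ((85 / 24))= 264 / 85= 3.11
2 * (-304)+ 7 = -601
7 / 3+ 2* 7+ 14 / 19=973 / 57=17.07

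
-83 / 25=-3.32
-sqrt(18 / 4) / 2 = -3 * sqrt(2) / 4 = -1.06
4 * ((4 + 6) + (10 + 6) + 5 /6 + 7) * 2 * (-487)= -395444 /3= -131814.67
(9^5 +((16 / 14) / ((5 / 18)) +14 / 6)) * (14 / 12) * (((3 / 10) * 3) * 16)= 24803288 / 25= 992131.52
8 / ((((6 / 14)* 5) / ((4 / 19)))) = 224 / 285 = 0.79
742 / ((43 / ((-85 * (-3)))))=4400.23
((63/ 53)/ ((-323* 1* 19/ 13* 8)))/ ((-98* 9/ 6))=39/ 18214616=0.00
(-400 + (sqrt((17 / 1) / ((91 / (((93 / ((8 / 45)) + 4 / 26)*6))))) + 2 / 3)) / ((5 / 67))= -80266 / 15 + 67*sqrt(19428297) / 910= -5026.54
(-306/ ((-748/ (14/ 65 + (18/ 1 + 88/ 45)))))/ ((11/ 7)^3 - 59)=-202370/ 1351779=-0.15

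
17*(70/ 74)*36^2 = 20841.08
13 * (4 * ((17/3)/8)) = 221/6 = 36.83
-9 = -9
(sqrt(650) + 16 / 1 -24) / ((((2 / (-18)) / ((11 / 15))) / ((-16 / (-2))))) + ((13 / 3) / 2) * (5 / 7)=89029 / 210 -264 * sqrt(26)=-922.19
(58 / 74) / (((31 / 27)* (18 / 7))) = 609 / 2294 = 0.27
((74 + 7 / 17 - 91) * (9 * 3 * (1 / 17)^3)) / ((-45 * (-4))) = -423 / 835210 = -0.00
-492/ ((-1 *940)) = 123/ 235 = 0.52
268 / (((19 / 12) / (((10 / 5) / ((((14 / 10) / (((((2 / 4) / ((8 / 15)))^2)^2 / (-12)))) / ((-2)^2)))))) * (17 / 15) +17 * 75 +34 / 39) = 13228312500 / 62735446919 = 0.21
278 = 278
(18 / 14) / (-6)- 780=-10923 / 14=-780.21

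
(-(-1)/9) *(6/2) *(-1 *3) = -1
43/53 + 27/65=4226/3445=1.23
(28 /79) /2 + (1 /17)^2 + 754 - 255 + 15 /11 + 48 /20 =631549687 /1255705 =502.94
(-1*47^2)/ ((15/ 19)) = -41971/ 15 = -2798.07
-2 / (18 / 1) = -0.11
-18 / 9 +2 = 0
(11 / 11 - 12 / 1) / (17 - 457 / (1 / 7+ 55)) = -4246 / 3363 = -1.26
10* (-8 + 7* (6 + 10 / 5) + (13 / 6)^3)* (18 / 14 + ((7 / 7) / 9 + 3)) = 2486075 / 972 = 2557.69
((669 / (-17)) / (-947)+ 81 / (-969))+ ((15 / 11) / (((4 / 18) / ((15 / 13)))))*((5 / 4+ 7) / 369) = 151643163 / 1304276584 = 0.12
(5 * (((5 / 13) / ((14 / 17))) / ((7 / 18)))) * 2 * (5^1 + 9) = 15300 / 91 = 168.13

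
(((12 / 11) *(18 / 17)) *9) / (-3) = -648 / 187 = -3.47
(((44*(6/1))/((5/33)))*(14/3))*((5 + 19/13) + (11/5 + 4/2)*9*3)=316750896/325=974618.14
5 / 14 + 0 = 5 / 14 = 0.36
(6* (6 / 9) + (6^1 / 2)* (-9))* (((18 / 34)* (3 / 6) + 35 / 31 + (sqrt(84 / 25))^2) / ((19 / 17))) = -2881003 / 29450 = -97.83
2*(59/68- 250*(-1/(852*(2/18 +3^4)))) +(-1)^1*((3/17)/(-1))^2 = 2563465/1497887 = 1.71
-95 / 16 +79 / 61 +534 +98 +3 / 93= 627.39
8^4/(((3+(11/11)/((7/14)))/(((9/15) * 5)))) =2457.60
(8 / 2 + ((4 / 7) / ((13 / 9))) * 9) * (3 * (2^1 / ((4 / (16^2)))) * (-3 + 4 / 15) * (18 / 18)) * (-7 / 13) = 3610624 / 845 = 4272.93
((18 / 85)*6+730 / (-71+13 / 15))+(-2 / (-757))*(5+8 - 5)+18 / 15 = -53591059 / 6769094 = -7.92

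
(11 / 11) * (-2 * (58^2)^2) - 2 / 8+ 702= -90529161 / 4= -22632290.25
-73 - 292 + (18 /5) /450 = -364.99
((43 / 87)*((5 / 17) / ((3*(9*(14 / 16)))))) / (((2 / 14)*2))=860 / 39933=0.02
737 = 737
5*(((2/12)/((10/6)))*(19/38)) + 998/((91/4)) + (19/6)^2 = 88691/1638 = 54.15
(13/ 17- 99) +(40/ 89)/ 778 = -57816730/ 588557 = -98.23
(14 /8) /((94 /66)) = 231 /188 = 1.23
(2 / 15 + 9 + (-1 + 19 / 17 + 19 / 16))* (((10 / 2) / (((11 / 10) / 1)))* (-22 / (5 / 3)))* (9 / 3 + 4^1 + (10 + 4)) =-894369 / 68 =-13152.49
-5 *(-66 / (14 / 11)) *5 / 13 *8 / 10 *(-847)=-878460 / 13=-67573.85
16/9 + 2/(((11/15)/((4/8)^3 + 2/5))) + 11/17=25963/6732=3.86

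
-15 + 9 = -6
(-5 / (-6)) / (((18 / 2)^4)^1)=5 / 39366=0.00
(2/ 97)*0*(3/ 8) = 0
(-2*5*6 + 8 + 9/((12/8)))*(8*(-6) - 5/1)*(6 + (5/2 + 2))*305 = 7807695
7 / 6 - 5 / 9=11 / 18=0.61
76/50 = 38/25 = 1.52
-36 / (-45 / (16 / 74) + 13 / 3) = 864 / 4891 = 0.18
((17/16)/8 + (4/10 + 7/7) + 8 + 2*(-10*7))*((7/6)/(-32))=194831/40960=4.76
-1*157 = -157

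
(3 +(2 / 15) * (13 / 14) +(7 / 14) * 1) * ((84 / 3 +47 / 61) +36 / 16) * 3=5760009 / 17080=337.24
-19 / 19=-1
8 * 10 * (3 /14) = 120 /7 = 17.14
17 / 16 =1.06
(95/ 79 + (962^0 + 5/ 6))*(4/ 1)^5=736768/ 237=3108.73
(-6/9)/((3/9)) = -2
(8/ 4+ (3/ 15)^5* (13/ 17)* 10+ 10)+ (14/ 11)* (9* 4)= 6757786/ 116875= 57.82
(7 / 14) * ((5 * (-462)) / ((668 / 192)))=-55440 / 167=-331.98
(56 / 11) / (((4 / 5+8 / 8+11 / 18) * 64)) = 45 / 1364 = 0.03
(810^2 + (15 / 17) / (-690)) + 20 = 513085839 / 782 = 656120.00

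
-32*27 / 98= -432 / 49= -8.82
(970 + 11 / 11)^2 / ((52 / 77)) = 1396129.94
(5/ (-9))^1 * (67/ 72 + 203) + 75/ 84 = -509855/ 4536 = -112.40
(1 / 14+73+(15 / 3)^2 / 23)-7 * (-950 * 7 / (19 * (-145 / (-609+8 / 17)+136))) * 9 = 7140349261 / 30254798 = 236.01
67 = 67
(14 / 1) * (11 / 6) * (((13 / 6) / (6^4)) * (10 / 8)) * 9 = 5005 / 10368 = 0.48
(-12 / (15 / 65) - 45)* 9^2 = -7857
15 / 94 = 0.16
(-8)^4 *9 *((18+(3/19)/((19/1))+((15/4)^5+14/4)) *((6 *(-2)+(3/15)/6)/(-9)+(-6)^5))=-1184284597595806/5415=-218704450156.20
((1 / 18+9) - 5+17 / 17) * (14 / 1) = 637 / 9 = 70.78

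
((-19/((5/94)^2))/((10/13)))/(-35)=1091246/4375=249.43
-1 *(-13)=13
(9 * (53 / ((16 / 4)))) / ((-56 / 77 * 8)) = -5247 / 256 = -20.50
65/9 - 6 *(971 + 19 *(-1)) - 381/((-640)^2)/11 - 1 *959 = -6663.78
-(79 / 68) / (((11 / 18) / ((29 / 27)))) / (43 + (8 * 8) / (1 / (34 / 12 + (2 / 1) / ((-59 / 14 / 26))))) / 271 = 135169 / 10142393426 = 0.00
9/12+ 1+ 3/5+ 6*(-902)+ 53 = -5356.65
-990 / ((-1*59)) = 990 / 59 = 16.78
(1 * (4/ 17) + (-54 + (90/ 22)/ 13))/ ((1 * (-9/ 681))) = 4044.38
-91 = -91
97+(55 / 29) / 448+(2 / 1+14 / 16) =1297631 / 12992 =99.88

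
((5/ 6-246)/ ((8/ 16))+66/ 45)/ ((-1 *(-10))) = -7333/ 150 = -48.89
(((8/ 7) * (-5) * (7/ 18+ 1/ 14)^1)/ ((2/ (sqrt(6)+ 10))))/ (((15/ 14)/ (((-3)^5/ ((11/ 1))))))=2088 * sqrt(6)/ 77+ 20880/ 77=337.59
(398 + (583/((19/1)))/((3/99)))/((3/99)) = 884433/19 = 46549.11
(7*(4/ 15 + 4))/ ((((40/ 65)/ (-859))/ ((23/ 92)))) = -156338/ 15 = -10422.53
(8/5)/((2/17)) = 68/5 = 13.60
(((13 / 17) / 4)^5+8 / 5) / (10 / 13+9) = 151233225117 / 923247815680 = 0.16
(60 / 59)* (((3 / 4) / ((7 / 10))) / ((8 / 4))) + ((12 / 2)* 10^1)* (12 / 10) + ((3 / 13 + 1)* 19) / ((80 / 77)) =2551684 / 26845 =95.05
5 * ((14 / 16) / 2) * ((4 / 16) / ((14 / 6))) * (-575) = -134.77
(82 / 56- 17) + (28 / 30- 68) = -34693 / 420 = -82.60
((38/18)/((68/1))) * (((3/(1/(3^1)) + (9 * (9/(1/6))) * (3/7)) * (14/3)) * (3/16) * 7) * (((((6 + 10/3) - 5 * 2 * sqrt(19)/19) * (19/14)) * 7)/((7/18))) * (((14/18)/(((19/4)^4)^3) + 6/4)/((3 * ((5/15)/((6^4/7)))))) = 272682612415632213873/104228126382617 - 4090239186234483208095 * sqrt(19)/27724681617776122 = 1973138.46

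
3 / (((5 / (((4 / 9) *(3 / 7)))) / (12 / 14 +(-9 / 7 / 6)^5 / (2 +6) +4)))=20898061 / 37647680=0.56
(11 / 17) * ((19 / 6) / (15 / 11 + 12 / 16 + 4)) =4598 / 13719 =0.34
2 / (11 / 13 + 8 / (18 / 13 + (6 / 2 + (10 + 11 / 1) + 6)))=663 / 365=1.82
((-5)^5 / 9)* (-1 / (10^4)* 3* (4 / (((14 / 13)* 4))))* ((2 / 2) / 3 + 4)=845 / 2016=0.42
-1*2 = -2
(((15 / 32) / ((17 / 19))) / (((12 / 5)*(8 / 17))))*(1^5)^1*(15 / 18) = 2375 / 6144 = 0.39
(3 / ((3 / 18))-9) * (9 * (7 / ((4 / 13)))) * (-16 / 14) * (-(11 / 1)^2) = 254826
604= 604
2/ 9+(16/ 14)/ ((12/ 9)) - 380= -23872/ 63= -378.92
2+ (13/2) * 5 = 69/2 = 34.50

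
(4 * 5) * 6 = 120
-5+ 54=49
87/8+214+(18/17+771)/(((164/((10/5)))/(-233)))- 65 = -11341037/5576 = -2033.90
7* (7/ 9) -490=-4361/ 9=-484.56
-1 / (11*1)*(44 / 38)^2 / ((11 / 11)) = -44 / 361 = -0.12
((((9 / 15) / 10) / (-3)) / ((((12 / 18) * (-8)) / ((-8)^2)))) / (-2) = -3 / 25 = -0.12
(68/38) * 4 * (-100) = -715.79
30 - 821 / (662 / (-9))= 27249 / 662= 41.16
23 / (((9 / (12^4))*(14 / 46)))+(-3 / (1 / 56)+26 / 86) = 52358611 / 301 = 173948.87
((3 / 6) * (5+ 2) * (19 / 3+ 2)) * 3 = 175 / 2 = 87.50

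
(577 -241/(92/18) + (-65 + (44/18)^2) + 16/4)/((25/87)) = 51306539/31050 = 1652.38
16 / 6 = 8 / 3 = 2.67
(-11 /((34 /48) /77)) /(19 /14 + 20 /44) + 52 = -961292 /1581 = -608.03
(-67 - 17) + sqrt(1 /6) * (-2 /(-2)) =-84 + sqrt(6) /6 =-83.59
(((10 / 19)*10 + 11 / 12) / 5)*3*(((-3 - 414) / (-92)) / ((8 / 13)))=7638189 / 279680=27.31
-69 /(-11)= 69 /11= 6.27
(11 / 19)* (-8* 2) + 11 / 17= -2783 / 323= -8.62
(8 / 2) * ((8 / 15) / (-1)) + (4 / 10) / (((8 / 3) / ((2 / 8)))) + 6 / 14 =-2801 / 1680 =-1.67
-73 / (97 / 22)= -1606 / 97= -16.56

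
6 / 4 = 3 / 2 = 1.50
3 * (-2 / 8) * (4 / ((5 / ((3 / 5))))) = -9 / 25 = -0.36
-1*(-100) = 100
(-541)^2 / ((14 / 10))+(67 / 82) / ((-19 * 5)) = 11399924481 / 54530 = 209057.85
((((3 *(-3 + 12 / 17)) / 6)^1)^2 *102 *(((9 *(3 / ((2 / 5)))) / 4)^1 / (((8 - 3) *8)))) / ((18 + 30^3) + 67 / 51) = 369603 / 176382080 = 0.00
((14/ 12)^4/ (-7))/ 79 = -343/ 102384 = -0.00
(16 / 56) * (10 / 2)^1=10 / 7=1.43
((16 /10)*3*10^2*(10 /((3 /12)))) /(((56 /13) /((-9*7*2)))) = -561600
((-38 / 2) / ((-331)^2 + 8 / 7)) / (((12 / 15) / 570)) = -665 / 5382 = -0.12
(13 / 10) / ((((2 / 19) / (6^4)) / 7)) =560196 / 5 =112039.20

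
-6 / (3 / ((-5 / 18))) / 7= 0.08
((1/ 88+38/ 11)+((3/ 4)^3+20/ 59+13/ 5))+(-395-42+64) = -76046857/ 207680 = -366.17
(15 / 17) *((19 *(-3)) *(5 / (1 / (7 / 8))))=-29925 / 136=-220.04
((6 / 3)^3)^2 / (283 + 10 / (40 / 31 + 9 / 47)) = 138176 / 625567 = 0.22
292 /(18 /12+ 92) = 584 /187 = 3.12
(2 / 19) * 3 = 6 / 19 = 0.32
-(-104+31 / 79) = 103.61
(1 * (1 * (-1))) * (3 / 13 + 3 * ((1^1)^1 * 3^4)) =-3162 / 13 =-243.23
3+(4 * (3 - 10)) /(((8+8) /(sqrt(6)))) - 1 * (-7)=10 - 7 * sqrt(6) /4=5.71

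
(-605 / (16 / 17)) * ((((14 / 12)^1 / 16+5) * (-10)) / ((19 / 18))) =75131925 / 2432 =30893.06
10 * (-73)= -730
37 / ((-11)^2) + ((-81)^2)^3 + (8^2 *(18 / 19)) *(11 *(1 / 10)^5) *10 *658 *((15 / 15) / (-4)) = 282429536470.33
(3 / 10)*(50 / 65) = 3 / 13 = 0.23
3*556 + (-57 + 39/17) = 27426/17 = 1613.29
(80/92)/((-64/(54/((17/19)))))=-2565/3128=-0.82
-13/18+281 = 5045/18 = 280.28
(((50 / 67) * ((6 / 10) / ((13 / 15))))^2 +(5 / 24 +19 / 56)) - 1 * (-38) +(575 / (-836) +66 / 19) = 554063690291 / 13318701396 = 41.60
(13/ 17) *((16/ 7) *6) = 1248/ 119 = 10.49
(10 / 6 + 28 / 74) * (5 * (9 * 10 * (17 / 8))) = 1955.57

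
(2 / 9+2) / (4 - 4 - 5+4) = -20 / 9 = -2.22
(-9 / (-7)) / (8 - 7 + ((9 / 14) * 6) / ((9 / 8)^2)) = 27 / 85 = 0.32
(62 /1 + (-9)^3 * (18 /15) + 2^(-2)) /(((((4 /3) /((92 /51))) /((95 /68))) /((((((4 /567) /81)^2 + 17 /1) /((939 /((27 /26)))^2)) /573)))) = -84883904810864461 /1523132553770987350464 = -0.00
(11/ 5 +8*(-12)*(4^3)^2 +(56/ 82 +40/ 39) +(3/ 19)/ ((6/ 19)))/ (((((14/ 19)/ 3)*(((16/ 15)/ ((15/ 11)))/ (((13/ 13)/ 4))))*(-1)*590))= 153593503191/ 177109504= 867.22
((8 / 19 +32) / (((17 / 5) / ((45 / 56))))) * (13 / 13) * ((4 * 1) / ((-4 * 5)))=-495 / 323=-1.53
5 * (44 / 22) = 10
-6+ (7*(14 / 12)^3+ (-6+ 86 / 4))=4453 / 216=20.62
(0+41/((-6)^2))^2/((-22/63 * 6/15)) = -58835/6336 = -9.29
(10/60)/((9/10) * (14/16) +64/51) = 680/8333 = 0.08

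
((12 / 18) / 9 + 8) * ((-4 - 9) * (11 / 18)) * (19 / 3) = -296153 / 729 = -406.25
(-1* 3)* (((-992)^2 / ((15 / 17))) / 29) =-16729088 / 145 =-115373.02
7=7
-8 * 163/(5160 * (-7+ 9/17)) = 2771/70950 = 0.04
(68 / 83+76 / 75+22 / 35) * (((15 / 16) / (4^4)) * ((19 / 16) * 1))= 1018837 / 95191040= 0.01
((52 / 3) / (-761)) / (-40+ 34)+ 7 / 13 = 48281 / 89037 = 0.54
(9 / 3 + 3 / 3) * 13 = 52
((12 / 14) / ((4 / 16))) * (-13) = -44.57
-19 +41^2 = 1662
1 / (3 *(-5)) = -1 / 15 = -0.07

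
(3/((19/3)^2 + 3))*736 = 4968/97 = 51.22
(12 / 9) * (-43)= -172 / 3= -57.33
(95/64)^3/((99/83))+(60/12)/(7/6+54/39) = 4.70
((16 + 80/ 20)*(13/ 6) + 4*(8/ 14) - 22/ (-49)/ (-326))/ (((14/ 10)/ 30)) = 54652250/ 55909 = 977.52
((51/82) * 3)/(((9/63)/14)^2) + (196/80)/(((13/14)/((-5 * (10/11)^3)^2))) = 16955651948858/944242013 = 17956.89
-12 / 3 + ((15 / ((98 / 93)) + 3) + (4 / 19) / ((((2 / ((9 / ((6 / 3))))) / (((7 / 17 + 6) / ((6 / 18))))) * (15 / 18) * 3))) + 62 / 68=1407894 / 79135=17.79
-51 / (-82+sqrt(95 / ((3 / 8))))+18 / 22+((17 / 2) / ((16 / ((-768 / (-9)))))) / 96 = 51* sqrt(570) / 9706+3721937 / 1921788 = 2.06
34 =34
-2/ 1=-2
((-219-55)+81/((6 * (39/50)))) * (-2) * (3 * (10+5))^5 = 1231540706250/13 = 94733900480.77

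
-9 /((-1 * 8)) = 9 /8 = 1.12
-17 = -17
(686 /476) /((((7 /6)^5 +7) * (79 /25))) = 680400 /13667711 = 0.05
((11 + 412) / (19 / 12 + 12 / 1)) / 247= 5076 / 40261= 0.13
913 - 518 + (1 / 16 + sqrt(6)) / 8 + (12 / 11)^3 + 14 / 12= 397.78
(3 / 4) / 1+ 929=3719 / 4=929.75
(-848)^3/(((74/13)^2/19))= -489517104128/1369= -357572756.85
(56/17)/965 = 56/16405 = 0.00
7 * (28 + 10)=266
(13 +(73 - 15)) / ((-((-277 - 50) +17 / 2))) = 142 / 637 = 0.22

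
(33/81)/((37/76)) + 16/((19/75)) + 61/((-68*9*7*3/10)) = 96293459/1505826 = 63.95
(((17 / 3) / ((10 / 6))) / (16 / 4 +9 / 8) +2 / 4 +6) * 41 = 2937 / 10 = 293.70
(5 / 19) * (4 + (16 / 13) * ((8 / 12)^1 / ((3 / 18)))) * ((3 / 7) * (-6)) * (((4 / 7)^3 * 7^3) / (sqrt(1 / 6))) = -668160 * sqrt(6) / 1729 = -946.59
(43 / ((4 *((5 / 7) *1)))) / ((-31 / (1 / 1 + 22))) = -6923 / 620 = -11.17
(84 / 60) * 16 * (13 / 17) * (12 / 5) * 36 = 628992 / 425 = 1479.98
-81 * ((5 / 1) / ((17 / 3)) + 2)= -3969 / 17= -233.47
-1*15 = -15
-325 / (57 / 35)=-11375 / 57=-199.56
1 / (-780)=-1 / 780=-0.00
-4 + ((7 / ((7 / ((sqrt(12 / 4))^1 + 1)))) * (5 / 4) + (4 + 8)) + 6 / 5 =5 * sqrt(3) / 4 + 209 / 20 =12.62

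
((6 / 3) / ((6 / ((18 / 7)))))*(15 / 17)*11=990 / 119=8.32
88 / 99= 8 / 9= 0.89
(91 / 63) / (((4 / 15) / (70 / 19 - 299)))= -1599.63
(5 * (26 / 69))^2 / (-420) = -845 / 99981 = -0.01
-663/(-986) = 39/58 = 0.67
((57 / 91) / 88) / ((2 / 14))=0.05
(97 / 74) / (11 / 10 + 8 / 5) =485 / 999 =0.49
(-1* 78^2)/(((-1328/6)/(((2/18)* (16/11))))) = 4056/913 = 4.44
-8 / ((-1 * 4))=2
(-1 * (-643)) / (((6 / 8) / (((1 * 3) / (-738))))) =-1286 / 369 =-3.49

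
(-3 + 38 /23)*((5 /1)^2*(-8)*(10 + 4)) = 86800 /23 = 3773.91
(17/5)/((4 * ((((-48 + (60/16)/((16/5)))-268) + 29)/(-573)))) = 155856/91465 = 1.70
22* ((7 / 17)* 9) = 1386 / 17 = 81.53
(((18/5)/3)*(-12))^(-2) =25/5184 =0.00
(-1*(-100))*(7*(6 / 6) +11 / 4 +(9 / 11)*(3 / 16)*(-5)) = 39525 / 44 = 898.30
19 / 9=2.11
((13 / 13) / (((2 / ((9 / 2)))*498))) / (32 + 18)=3 / 33200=0.00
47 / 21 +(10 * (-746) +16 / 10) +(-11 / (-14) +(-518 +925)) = -1480159 / 210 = -7048.38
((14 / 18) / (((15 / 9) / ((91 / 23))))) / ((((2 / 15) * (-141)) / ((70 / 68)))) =-22295 / 220524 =-0.10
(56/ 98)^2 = 16/ 49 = 0.33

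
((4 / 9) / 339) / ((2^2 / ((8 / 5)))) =8 / 15255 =0.00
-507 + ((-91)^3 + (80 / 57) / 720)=-386842013 / 513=-754078.00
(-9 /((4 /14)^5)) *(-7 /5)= 1058841 /160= 6617.76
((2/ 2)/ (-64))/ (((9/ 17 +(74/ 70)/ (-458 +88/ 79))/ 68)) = -182545405/ 90559352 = -2.02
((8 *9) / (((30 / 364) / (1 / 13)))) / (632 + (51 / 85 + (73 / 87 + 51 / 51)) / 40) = 167040 / 1571123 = 0.11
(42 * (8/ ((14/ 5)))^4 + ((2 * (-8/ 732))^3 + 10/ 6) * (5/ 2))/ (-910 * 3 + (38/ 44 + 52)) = -129626334078065/ 123805678101777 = -1.05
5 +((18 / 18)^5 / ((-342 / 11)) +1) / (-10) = 16769 / 3420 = 4.90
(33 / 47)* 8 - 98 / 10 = -983 / 235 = -4.18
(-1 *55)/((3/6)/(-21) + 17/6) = -1155/59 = -19.58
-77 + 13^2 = 92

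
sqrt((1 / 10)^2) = 1 / 10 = 0.10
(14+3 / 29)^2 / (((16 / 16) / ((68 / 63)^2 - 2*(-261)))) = 347349294202 / 3337929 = 104061.32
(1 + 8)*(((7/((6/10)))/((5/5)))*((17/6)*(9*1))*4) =10710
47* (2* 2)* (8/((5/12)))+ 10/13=3610.37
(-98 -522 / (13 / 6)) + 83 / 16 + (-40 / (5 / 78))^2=80920791 / 208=389042.26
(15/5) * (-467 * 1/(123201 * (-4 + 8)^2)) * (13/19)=-467/960336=-0.00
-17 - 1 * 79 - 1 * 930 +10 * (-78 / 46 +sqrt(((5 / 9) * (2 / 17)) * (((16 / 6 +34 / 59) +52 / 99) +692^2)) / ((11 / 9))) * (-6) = -120 * sqrt(77150090432305) / 121363 - 21258 / 23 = -9609.13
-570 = -570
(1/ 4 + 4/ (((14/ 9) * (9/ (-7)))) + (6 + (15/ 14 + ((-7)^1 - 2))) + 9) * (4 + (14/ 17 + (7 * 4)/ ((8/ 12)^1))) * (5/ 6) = 148255/ 714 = 207.64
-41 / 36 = -1.14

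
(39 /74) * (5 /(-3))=-65 /74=-0.88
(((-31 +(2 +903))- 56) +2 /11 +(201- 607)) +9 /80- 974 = -494301 /880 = -561.71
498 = 498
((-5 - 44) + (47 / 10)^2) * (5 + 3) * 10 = -2152.80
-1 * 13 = -13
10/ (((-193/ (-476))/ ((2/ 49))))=1360/ 1351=1.01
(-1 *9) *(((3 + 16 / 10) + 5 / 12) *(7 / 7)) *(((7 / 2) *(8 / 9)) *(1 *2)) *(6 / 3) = -8428 / 15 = -561.87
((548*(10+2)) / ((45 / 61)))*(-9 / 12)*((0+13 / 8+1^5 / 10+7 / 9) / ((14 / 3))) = -7529657 / 2100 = -3585.55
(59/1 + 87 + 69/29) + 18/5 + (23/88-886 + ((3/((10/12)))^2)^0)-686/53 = -504303837/676280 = -745.70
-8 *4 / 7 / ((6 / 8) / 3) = -128 / 7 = -18.29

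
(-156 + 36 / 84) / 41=-1089 / 287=-3.79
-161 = -161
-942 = -942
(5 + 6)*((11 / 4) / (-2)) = -15.12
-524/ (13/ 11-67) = 1441/ 181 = 7.96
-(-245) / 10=49 / 2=24.50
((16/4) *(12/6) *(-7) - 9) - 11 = -76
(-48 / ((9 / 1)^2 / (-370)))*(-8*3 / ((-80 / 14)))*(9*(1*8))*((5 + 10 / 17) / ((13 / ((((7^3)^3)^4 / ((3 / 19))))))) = 317355753417000627146069641160079230720 / 663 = 478666294746607280763302600000000000.00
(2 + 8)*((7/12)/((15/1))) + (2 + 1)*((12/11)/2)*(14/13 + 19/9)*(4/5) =58717/12870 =4.56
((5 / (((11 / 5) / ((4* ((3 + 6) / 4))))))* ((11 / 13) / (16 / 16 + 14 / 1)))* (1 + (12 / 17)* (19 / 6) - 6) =-705 / 221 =-3.19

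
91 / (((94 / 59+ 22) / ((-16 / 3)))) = -5369 / 261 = -20.57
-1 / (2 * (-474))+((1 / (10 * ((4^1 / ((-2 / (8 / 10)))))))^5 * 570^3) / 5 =-35.32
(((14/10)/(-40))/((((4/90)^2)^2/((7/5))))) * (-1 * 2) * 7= 11252115/64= 175814.30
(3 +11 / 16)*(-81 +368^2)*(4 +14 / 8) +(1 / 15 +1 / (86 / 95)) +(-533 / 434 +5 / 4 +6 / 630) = 25706045797991 / 8957760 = 2869695.75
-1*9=-9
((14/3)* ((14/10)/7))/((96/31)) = 217/720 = 0.30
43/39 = 1.10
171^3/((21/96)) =160006752/7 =22858107.43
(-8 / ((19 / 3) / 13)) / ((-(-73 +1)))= -13 / 57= -0.23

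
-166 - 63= -229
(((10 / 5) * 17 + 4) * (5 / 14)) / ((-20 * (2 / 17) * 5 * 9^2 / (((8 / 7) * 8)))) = -2584 / 19845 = -0.13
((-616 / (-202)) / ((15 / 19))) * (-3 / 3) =-3.86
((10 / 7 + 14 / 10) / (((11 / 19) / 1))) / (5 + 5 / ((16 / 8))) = 114 / 175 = 0.65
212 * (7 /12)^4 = 127253 /5184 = 24.55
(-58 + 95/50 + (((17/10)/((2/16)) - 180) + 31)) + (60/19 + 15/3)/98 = -178209/931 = -191.42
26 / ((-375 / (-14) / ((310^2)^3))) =2584410719072000 / 3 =861470239690666.67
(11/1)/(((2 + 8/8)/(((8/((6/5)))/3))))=220/27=8.15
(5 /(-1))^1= -5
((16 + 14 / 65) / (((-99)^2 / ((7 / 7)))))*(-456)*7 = -1121456 / 212355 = -5.28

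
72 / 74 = 36 / 37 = 0.97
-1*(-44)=44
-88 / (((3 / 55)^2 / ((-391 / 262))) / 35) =1821473500 / 1179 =1544930.87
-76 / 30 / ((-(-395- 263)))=-19 / 4935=-0.00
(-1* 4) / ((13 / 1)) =-4 / 13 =-0.31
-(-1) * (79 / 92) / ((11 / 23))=79 / 44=1.80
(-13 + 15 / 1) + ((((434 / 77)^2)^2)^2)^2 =47672401706915432909990475138 / 45949729863572161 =1037490358451.68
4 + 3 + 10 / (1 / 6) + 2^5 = 99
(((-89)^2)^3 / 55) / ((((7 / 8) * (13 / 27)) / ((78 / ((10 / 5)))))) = 836477601409.68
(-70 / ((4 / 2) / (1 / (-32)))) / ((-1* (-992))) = 35 / 31744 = 0.00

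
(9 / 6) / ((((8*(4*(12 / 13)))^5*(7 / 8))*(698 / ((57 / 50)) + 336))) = 7054567 / 87753294323122176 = 0.00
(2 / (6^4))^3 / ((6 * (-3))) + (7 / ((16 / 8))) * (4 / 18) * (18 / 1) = 68568643583 / 4897760256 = 14.00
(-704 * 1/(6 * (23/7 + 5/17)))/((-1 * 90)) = 10472/28755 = 0.36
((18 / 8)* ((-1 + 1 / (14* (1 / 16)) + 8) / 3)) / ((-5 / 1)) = -171 / 140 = -1.22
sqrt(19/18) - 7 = -7 + sqrt(38)/6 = -5.97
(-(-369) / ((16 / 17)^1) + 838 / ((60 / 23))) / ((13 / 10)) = 171191 / 312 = 548.69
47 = 47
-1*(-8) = 8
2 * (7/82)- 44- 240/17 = -40389/697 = -57.95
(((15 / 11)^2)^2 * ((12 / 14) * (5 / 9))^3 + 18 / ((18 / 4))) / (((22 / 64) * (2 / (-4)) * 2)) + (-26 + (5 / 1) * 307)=82655105473 / 55240493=1496.28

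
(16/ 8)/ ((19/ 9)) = 18/ 19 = 0.95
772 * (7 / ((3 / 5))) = 27020 / 3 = 9006.67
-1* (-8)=8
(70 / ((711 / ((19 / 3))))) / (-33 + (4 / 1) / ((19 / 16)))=-25270 / 1200879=-0.02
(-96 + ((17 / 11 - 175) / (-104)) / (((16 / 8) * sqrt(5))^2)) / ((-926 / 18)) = 4937787 / 2648360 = 1.86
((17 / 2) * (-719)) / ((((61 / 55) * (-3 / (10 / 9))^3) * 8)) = 84033125 / 2401326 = 34.99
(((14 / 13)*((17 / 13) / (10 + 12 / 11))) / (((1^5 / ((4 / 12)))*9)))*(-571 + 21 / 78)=-19424251 / 7236918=-2.68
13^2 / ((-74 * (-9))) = 169 / 666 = 0.25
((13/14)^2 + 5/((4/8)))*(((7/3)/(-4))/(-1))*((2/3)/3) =1.41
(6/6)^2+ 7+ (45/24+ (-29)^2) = 6807/8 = 850.88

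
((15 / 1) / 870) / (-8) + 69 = 32015 / 464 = 69.00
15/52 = 0.29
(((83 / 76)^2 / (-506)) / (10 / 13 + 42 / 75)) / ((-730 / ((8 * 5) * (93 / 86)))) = 69406675 / 660543637248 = 0.00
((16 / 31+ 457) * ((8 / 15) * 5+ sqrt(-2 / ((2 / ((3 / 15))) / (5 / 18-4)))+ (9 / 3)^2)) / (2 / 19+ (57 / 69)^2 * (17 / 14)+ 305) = 997873331 * sqrt(670) / 20017871025+ 13970226634 / 800714841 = 18.74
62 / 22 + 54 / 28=731 / 154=4.75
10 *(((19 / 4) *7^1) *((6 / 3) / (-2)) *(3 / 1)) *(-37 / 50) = 14763 / 20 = 738.15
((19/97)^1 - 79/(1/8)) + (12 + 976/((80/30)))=-24619/97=-253.80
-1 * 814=-814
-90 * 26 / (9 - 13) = 585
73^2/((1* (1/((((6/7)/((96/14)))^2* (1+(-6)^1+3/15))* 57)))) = -911259/40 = -22781.48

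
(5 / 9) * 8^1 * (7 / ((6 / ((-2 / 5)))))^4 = 19208 / 91125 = 0.21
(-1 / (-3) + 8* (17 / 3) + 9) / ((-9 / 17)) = -2788 / 27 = -103.26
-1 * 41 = -41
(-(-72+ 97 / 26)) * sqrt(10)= 1775 * sqrt(10) / 26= 215.89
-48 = -48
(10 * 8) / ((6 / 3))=40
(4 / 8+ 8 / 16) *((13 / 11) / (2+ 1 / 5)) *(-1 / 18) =-65 / 2178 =-0.03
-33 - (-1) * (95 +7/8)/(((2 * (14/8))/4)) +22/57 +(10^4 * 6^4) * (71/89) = 367146572834/35511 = 10338953.36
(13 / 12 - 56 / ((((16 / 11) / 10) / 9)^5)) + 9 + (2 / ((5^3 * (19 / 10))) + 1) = -296441429552525273 / 5836800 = -50788347990.77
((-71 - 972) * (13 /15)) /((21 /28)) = -54236 /45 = -1205.24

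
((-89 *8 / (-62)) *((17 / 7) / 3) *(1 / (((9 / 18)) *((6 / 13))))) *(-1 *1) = -78676 / 1953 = -40.28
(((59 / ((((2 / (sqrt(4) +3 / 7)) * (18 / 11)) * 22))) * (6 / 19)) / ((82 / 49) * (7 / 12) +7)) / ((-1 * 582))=-1003 / 7408860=-0.00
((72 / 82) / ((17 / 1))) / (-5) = -0.01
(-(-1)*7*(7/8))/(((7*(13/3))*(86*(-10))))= -21/89440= -0.00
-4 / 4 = -1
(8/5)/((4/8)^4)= 128/5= 25.60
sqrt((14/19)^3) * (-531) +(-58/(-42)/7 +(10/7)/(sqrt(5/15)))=-7434 * sqrt(266)/361 +29/147 +10 * sqrt(3)/7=-333.19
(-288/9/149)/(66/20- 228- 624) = 320/1264563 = 0.00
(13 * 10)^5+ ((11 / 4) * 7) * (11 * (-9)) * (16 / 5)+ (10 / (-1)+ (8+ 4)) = 37129293903.60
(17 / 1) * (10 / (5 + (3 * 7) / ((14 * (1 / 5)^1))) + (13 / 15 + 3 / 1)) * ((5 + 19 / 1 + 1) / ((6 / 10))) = 29750 / 9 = 3305.56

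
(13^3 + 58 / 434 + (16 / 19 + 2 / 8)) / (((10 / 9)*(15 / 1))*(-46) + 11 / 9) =-326278251 / 113613388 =-2.87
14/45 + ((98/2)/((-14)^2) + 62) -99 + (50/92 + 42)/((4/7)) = 314741/8280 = 38.01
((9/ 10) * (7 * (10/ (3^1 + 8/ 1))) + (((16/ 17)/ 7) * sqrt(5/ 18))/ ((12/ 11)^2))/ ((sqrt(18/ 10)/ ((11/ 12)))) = sqrt(5) * (1331 * sqrt(10) + 404838)/ 231336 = 3.95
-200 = -200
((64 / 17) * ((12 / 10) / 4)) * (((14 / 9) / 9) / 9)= 0.02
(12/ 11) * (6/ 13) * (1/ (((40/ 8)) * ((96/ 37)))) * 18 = 999/ 1430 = 0.70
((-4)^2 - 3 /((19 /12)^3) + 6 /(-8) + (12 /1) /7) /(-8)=-3112873 /1536416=-2.03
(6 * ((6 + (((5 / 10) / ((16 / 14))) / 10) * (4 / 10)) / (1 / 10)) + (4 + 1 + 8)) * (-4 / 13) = -7481 / 65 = -115.09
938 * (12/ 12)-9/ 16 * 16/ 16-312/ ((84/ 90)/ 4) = -44767/ 112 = -399.71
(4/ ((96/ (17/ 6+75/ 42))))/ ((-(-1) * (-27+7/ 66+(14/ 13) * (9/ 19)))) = -263549/ 36129156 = -0.01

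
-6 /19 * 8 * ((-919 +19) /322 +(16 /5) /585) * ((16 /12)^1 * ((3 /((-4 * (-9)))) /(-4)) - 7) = -57801656 /1167075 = -49.53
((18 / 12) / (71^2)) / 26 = 3 / 262132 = 0.00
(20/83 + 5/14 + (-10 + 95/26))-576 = -4393943/7553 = -581.75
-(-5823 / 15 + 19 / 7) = 13492 / 35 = 385.49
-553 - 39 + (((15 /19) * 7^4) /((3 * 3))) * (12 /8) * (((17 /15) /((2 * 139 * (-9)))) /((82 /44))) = -3461975995 /5847174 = -592.08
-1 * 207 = -207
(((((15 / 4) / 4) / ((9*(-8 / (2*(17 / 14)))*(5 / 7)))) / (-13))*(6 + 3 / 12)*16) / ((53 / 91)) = 2975 / 5088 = 0.58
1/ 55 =0.02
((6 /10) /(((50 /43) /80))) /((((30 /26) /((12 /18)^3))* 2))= 17888 /3375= 5.30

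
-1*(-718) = 718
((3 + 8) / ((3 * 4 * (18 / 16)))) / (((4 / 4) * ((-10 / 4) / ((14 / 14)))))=-44 / 135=-0.33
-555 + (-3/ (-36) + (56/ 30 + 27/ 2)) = -10791/ 20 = -539.55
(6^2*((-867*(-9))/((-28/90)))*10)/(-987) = 9148.11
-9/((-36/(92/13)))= 23/13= 1.77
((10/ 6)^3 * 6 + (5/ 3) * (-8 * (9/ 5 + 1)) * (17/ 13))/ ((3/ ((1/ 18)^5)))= -1231/ 331619184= -0.00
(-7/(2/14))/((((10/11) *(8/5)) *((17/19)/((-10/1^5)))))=51205/136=376.51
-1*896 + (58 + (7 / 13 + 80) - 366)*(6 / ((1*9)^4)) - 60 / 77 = -1963672790 / 2189187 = -896.99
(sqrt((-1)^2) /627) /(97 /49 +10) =49 /368049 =0.00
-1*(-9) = 9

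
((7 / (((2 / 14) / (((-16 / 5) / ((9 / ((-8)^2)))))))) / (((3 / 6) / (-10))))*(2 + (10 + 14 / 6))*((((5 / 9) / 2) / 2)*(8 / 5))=17260544 / 243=71031.05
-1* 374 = -374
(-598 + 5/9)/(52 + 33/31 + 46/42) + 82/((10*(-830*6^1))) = -1614326713/146320700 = -11.03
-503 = -503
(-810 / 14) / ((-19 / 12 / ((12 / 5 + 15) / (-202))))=-42282 / 13433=-3.15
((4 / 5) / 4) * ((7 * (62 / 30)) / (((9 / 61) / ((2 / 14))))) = 1891 / 675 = 2.80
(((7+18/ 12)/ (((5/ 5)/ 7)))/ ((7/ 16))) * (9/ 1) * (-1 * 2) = -2448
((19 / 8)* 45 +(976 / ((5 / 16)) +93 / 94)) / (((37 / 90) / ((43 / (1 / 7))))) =444744657 / 188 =2365663.07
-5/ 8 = -0.62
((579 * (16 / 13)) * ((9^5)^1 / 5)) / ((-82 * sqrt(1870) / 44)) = -547029936 * sqrt(1870) / 226525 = -104427.71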